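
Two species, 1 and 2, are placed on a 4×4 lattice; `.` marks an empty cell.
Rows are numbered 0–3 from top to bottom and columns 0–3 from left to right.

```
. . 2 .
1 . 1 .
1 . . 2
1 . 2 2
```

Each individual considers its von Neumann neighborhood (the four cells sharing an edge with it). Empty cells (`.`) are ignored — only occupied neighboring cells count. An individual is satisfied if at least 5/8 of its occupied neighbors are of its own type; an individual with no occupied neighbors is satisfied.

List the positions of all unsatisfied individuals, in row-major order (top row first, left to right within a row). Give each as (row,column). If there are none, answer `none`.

(0,2)2 0/1 unhappy
(1,0)1 1/1 ok
(1,2)1 0/1 unhappy
(2,0)1 2/2 ok
(2,3)2 1/1 ok
(3,0)1 1/1 ok
(3,2)2 1/1 ok
(3,3)2 2/2 ok

(0,2), (1,2)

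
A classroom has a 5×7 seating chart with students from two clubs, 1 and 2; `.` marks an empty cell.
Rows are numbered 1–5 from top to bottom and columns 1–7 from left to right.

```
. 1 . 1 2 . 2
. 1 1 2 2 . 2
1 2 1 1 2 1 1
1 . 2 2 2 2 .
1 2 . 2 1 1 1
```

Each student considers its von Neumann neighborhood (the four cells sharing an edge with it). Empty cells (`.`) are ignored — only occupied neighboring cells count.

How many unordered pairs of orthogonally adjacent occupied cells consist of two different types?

Scan each occupied cell's neighbors to the right and below so each pair is counted once.
Row 1: 1(1,2)–1(2,2)= 1(1,4)–2(1,5)≠ 1(1,4)–2(2,4)≠ 2(1,5)–2(2,5)= 2(1,7)–2(2,7)=  → 2/5 unlike.
Row 2: 1(2,2)–1(2,3)= 1(2,2)–2(3,2)≠ 1(2,3)–2(2,4)≠ 1(2,3)–1(3,3)= 2(2,4)–2(2,5)= 2(2,4)–1(3,4)≠ 2(2,5)–2(3,5)= 2(2,7)–1(3,7)≠  → 4/8 unlike.
Row 3: 1(3,1)–2(3,2)≠ 1(3,1)–1(4,1)= 2(3,2)–1(3,3)≠ 1(3,3)–1(3,4)= 1(3,3)–2(4,3)≠ 1(3,4)–2(3,5)≠ 1(3,4)–2(4,4)≠ 2(3,5)–1(3,6)≠ 2(3,5)–2(4,5)= 1(3,6)–1(3,7)= 1(3,6)–2(4,6)≠  → 7/11 unlike.
Row 4: 1(4,1)–1(5,1)= 2(4,3)–2(4,4)= 2(4,4)–2(4,5)= 2(4,4)–2(5,4)= 2(4,5)–2(4,6)= 2(4,5)–1(5,5)≠ 2(4,6)–1(5,6)≠  → 2/7 unlike.
Row 5: 1(5,1)–2(5,2)≠ 2(5,4)–1(5,5)≠ 1(5,5)–1(5,6)= 1(5,6)–1(5,7)=  → 2/4 unlike.
Total adjacent occupied pairs: 35; unlike-type pairs: 17.

17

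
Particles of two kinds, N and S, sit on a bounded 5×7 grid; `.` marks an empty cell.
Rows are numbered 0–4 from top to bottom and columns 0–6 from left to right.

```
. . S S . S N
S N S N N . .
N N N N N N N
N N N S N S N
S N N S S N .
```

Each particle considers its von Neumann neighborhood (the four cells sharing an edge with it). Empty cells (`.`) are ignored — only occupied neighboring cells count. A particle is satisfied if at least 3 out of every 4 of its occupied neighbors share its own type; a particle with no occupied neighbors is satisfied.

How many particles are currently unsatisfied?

20

(0,2)S 2/2 satisfied
(0,3)S 1/2 not
(0,5)S 0/1 not
(0,6)N 0/1 not
(1,0)S 0/2 not
(1,1)N 1/3 not
(1,2)S 1/4 not
(1,3)N 2/4 not
(1,4)N 2/2 satisfied
(2,0)N 2/3 not
(2,1)N 4/4 satisfied
(2,2)N 3/4 satisfied
(2,3)N 3/4 satisfied
(2,4)N 4/4 satisfied
(2,5)N 2/3 not
(2,6)N 2/2 satisfied
(3,0)N 2/3 not
(3,1)N 4/4 satisfied
(3,2)N 3/4 satisfied
(3,3)S 1/4 not
(3,4)N 1/4 not
(3,5)S 0/4 not
(3,6)N 1/2 not
(4,0)S 0/2 not
(4,1)N 2/3 not
(4,2)N 2/3 not
(4,3)S 2/3 not
(4,4)S 1/3 not
(4,5)N 0/2 not
Unsatisfied: (0,3), (0,5), (0,6), (1,0), (1,1), (1,2), (1,3), (2,0), (2,5), (3,0), (3,3), (3,4), (3,5), (3,6), (4,0), (4,1), (4,2), (4,3), (4,4), (4,5) — 20 in total.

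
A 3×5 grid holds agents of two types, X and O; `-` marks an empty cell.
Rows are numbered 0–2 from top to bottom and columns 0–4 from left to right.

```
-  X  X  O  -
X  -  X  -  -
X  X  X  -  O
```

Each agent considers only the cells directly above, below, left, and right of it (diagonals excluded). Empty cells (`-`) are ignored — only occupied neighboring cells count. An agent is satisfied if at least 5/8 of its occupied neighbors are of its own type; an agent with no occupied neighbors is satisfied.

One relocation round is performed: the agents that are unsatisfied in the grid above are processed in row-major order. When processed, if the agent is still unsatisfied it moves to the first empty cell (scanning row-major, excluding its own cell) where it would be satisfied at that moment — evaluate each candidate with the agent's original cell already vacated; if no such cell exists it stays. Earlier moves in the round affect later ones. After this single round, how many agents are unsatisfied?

Initially unsatisfied (in order): (0,3).
  (0,3) → (0,4).
Resulting grid:
- X X - O
X - X - -
X X X - O
All satisfied now.

0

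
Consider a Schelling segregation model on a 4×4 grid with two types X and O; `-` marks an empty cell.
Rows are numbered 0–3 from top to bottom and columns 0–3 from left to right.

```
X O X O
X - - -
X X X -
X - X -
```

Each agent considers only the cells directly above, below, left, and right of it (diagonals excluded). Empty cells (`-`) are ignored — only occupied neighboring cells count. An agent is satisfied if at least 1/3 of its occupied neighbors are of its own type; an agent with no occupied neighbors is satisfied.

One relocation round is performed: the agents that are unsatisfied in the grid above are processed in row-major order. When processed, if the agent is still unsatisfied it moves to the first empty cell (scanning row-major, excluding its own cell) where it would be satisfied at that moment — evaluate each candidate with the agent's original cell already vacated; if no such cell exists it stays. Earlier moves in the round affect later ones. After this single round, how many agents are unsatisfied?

0

Initially unsatisfied (in order): (0,1), (0,2), (0,3).
  (0,1) → (1,3).
  (0,2) → (0,1).
  (0,3): now satisfied by earlier moves; stays.
Resulting grid:
X X - O
X - - O
X X X -
X - X -
All satisfied now.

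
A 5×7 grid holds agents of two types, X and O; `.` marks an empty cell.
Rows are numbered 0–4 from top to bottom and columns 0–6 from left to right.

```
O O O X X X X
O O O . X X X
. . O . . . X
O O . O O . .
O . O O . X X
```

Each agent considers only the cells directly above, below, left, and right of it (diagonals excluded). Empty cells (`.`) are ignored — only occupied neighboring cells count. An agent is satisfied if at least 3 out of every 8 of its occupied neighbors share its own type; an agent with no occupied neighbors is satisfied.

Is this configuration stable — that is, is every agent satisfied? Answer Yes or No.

Row 0: (0,0)O 2/2 satisfied · (0,1)O 3/3 satisfied · (0,2)O 2/3 satisfied · (0,3)X 1/2 satisfied · (0,4)X 3/3 satisfied · (0,5)X 3/3 satisfied · (0,6)X 2/2 satisfied
Row 1: (1,0)O 2/2 satisfied · (1,1)O 3/3 satisfied · (1,2)O 3/3 satisfied · (1,4)X 2/2 satisfied · (1,5)X 3/3 satisfied · (1,6)X 3/3 satisfied
Row 2: (2,2)O 1/1 satisfied · (2,6)X 1/1 satisfied
Row 3: (3,0)O 2/2 satisfied · (3,1)O 1/1 satisfied · (3,3)O 2/2 satisfied · (3,4)O 1/1 satisfied
Row 4: (4,0)O 1/1 satisfied · (4,2)O 1/1 satisfied · (4,3)O 2/2 satisfied · (4,5)X 1/1 satisfied · (4,6)X 1/1 satisfied
All meet the threshold, so the configuration is stable.

Yes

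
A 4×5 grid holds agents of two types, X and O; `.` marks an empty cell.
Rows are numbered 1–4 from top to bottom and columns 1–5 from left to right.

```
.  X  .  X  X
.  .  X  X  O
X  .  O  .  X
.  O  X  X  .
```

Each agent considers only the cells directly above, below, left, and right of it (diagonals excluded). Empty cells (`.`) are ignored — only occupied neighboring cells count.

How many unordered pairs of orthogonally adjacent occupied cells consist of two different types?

Scan each occupied cell's neighbors to the right and below so each pair is counted once.
From row 1: 1 unlike of 3 pairs (running 1/3).
From row 2: 3 unlike of 4 pairs (running 4/7).
From row 3: 1 unlike of 1 pairs (running 5/8).
From row 4: 1 unlike of 2 pairs (running 6/10).
Total adjacent occupied pairs: 10; unlike-type pairs: 6.

6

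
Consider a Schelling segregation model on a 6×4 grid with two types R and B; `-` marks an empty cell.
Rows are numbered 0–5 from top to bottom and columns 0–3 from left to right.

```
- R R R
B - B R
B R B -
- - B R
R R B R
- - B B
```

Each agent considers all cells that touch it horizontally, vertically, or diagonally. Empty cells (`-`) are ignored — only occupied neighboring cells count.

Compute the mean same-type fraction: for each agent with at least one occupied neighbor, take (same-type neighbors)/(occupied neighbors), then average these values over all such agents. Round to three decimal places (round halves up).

0.432

(0,1)R 1/3
(0,2)R 3/4
(0,3)R 2/3
(1,0)B 1/3
(1,2)B 1/6
(1,3)R 2/4
(2,0)B 1/2
(2,1)R 0/5
(2,2)B 2/5
(3,2)B 2/6
(3,3)R 1/4
(4,0)R 1/1
(4,1)R 1/4
(4,2)B 3/6
(4,3)R 1/5
(5,2)B 2/4
(5,3)B 2/3
Sum over 17 agents: 1/3 + 3/4 + 2/3 + 1/3 + 1/6 + 2/4 + 1/2 + 0/5 + 2/5 + 2/6 + 1/4 + 1/1 + 1/4 + 3/6 + 1/5 + 2/4 + 2/3 = 147/20; mean = 147/20 ÷ 17 = 147/340 = 0.432352… → 0.432.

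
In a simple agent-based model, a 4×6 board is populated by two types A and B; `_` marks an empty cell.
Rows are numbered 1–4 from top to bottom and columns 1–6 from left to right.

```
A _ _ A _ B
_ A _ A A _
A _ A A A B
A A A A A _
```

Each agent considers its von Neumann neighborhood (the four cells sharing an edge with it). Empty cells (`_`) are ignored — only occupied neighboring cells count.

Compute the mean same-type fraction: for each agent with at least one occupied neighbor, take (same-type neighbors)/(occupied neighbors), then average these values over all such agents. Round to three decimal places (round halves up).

0.904

(1,1)A — no occupied neighbors
(1,4)A 1/1
(1,6)B — no occupied neighbors
(2,2)A — no occupied neighbors
(2,4)A 3/3
(2,5)A 2/2
(3,1)A 1/1
(3,3)A 2/2
(3,4)A 4/4
(3,5)A 3/4
(3,6)B 0/1
(4,1)A 2/2
(4,2)A 2/2
(4,3)A 3/3
(4,4)A 3/3
(4,5)A 2/2
Sum over 13 agents: 1/1 + 3/3 + 2/2 + 1/1 + 2/2 + 4/4 + 3/4 + 0/1 + 2/2 + 2/2 + 3/3 + 3/3 + 2/2 = 47/4; mean = 47/4 ÷ 13 = 47/52 = 0.903846… → 0.904.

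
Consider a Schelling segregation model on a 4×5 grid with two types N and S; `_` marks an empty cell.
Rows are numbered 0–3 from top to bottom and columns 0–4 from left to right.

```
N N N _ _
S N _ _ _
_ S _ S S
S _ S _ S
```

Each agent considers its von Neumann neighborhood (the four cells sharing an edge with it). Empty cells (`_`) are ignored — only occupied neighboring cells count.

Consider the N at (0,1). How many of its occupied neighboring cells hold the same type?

3

Occupied neighbors of (0,1): (1,1)=N, (0,0)=N, (0,2)=N.
Same type (N): 3 of 3.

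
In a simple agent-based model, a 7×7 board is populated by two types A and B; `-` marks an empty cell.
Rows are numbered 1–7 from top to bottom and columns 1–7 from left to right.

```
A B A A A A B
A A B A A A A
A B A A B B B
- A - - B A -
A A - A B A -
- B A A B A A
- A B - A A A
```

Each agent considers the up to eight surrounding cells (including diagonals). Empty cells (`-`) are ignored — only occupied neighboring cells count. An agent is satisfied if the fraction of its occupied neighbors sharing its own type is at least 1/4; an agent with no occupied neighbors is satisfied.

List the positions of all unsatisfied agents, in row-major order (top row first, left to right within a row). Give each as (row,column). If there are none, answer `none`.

(1,1)A 2/3 ✓
(1,2)B 1/5 ✗
(1,3)A 3/5 ✓
(1,4)A 4/5 ✓
(1,5)A 5/5 ✓
(1,6)A 4/5 ✓
(1,7)B 0/3 ✗
(2,1)A 3/5 ✓
(2,2)A 5/8 ✓
(2,3)B 2/8 ✓
(2,4)A 6/8 ✓
(2,5)A 6/8 ✓
(2,6)A 4/8 ✓
(2,7)A 2/5 ✓
(3,1)A 3/4 ✓
(3,2)B 1/6 ✗
(3,3)A 4/6 ✓
(3,4)A 3/6 ✓
(3,5)B 2/7 ✓
(3,6)B 3/7 ✓
(3,7)B 1/4 ✓
(4,2)A 4/5 ✓
(4,5)B 3/7 ✓
(4,6)A 1/6 ✗
(5,1)A 2/3 ✓
(5,2)A 3/4 ✓
(5,4)A 2/5 ✓
(5,5)B 2/7 ✓
(5,6)A 3/6 ✓
(6,2)B 1/5 ✗
(6,3)A 4/6 ✓
(6,4)A 3/6 ✓
(6,5)B 1/7 ✗
(6,6)A 5/7 ✓
(6,7)A 4/4 ✓
(7,2)A 1/3 ✓
(7,3)B 1/4 ✓
(7,5)A 3/4 ✓
(7,6)A 4/5 ✓
(7,7)A 3/3 ✓

(1,2), (1,7), (3,2), (4,6), (6,2), (6,5)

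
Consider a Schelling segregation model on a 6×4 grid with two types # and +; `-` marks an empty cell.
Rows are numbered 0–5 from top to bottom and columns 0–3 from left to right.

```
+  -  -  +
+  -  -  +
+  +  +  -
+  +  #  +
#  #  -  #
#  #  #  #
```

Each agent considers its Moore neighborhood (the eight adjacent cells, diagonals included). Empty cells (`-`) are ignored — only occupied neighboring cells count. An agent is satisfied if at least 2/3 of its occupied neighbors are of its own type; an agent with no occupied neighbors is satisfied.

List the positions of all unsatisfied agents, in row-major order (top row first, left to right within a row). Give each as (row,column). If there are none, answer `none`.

(3,0), (3,1), (3,2), (3,3), (4,0)

Row 0: (0,0)+ 1/1 ok · (0,3)+ 1/1 ok
Row 1: (1,0)+ 3/3 ok · (1,3)+ 2/2 ok
Row 2: (2,0)+ 4/4 ok · (2,1)+ 5/6 ok · (2,2)+ 4/5 ok
Row 3: (3,0)+ 3/5 unhappy · (3,1)+ 4/7 unhappy · (3,2)# 2/6 unhappy · (3,3)+ 1/3 unhappy
Row 4: (4,0)# 3/5 unhappy · (4,1)# 5/7 ok · (4,3)# 3/4 ok
Row 5: (5,0)# 3/3 ok · (5,1)# 4/4 ok · (5,2)# 4/4 ok · (5,3)# 2/2 ok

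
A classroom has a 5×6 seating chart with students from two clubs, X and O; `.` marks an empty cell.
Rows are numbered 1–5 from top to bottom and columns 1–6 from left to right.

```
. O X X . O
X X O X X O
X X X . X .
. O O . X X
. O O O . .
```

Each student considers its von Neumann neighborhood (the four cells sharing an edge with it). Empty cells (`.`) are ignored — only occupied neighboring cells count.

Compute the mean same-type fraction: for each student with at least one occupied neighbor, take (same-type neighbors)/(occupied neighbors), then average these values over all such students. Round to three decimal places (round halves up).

0.718

Row 1: (1,2)O 0/2 · (1,3)X 1/3 · (1,4)X 2/2 · (1,6)O 1/1
Row 2: (2,1)X 2/2 · (2,2)X 2/4 · (2,3)O 0/4 · (2,4)X 2/3 · (2,5)X 2/3 · (2,6)O 1/2
Row 3: (3,1)X 2/2 · (3,2)X 3/4 · (3,3)X 1/3 · (3,5)X 2/2
Row 4: (4,2)O 2/3 · (4,3)O 2/3 · (4,5)X 2/2 · (4,6)X 1/1
Row 5: (5,2)O 2/2 · (5,3)O 3/3 · (5,4)O 1/1
Sum over 21 students: 0/2 + 1/3 + 2/2 + 1/1 + 2/2 + 2/4 + 0/4 + 2/3 + 2/3 + 1/2 + 2/2 + 3/4 + 1/3 + 2/2 + 2/3 + 2/3 + 2/2 + 1/1 + 2/2 + 3/3 + 1/1 = 181/12; mean = 181/12 ÷ 21 = 181/252 = 0.718253… → 0.718.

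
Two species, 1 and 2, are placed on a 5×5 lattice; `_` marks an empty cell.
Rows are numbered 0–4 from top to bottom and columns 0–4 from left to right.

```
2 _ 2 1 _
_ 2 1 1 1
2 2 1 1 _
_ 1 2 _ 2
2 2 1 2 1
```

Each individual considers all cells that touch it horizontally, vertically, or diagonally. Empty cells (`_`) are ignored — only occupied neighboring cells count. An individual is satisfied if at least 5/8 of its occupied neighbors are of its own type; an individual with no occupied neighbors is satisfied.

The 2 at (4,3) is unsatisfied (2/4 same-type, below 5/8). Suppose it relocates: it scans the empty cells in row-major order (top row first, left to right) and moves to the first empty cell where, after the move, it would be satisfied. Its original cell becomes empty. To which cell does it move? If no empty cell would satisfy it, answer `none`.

(0,1)

Vacating (4,3). Empty cells in order:
  (0,1): 3/4 same-type → satisfied — stop here.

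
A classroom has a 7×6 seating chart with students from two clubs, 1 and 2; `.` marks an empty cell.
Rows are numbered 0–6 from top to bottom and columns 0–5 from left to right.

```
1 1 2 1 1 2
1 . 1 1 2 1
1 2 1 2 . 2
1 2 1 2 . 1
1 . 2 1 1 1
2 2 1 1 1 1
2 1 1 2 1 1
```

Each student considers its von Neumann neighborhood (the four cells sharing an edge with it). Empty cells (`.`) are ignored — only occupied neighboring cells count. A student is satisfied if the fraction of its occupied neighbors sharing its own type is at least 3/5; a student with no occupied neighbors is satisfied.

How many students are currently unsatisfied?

(0,0)1 2/2 satisfied
(0,1)1 1/2 not
(0,2)2 0/3 not
(0,3)1 2/3 satisfied
(0,4)1 1/3 not
(0,5)2 0/2 not
(1,0)1 2/2 satisfied
(1,2)1 2/3 satisfied
(1,3)1 2/4 not
(1,4)2 0/3 not
(1,5)1 0/3 not
(2,0)1 2/3 satisfied
(2,1)2 1/3 not
(2,2)1 2/4 not
(2,3)2 1/3 not
(2,5)2 0/2 not
(3,0)1 2/3 satisfied
(3,1)2 1/3 not
(3,2)1 1/4 not
(3,3)2 1/3 not
(3,5)1 1/2 not
(4,0)1 1/2 not
(4,2)2 0/3 not
(4,3)1 2/4 not
(4,4)1 3/3 satisfied
(4,5)1 3/3 satisfied
(5,0)2 2/3 satisfied
(5,1)2 1/3 not
(5,2)1 2/4 not
(5,3)1 3/4 satisfied
(5,4)1 4/4 satisfied
(5,5)1 3/3 satisfied
(6,0)2 1/2 not
(6,1)1 1/3 not
(6,2)1 2/3 satisfied
(6,3)2 0/3 not
(6,4)1 2/3 satisfied
(6,5)1 2/2 satisfied
Unsatisfied: (0,1), (0,2), (0,4), (0,5), (1,3), (1,4), (1,5), (2,1), (2,2), (2,3), (2,5), (3,1), (3,2), (3,3), (3,5), (4,0), (4,2), (4,3), (5,1), (5,2), (6,0), (6,1), (6,3) — 23 in total.

23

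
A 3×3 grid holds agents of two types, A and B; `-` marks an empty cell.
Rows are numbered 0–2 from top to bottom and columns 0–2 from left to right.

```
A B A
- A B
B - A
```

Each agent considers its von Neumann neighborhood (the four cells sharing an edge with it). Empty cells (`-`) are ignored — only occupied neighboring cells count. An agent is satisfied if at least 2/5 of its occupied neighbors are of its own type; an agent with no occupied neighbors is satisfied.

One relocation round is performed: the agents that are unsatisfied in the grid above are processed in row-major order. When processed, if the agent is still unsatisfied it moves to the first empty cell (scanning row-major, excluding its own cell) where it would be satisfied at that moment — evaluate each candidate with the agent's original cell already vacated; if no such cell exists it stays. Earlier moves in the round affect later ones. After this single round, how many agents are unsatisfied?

Initially unsatisfied (in order): (0,0), (0,1), (0,2), (1,1), (1,2), (2,2).
  (0,0) → (1,0).
  (0,1): no empty cell satisfies it; stays.
  (0,2) → (0,0).
  (1,1) → (2,1).
  (1,2) → (0,2).
  (2,2): now satisfied by earlier moves; stays.
Resulting grid:
A B B
A - -
B A A
Unsatisfied now: (2,0).

1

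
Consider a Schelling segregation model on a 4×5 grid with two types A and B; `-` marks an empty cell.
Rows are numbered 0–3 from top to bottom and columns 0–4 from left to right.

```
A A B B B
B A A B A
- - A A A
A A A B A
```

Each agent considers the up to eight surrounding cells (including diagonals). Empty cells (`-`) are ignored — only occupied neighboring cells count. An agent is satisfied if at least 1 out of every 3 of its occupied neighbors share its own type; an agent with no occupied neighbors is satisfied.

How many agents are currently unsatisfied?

(0,0)A 2/3 satisfied
(0,1)A 3/5 satisfied
(0,2)B 2/5 satisfied
(0,3)B 3/5 satisfied
(0,4)B 2/3 satisfied
(1,0)B 0/3 not
(1,1)A 4/6 satisfied
(1,2)A 4/7 satisfied
(1,3)B 3/8 satisfied
(1,4)A 2/5 satisfied
(2,2)A 5/7 satisfied
(2,3)A 6/8 satisfied
(2,4)A 3/5 satisfied
(3,0)A 1/1 satisfied
(3,1)A 3/3 satisfied
(3,2)A 3/4 satisfied
(3,3)B 0/5 not
(3,4)A 2/3 satisfied
Unsatisfied: (1,0), (3,3) — 2 in total.

2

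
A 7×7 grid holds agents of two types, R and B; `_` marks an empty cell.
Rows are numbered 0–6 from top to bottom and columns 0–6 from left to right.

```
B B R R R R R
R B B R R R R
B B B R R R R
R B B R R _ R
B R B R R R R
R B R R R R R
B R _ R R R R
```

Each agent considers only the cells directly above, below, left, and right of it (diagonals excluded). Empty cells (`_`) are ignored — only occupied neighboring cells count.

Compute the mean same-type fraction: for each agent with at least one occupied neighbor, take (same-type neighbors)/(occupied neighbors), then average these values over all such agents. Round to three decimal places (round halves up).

(0,0)B 1/2
(0,1)B 2/3
(0,2)R 1/3
(0,3)R 3/3
(0,4)R 3/3
(0,5)R 3/3
(0,6)R 2/2
(1,0)R 0/3
(1,1)B 3/4
(1,2)B 2/4
(1,3)R 3/4
(1,4)R 4/4
(1,5)R 4/4
(1,6)R 3/3
(2,0)B 1/3
(2,1)B 4/4
(2,2)B 3/4
(2,3)R 3/4
(2,4)R 4/4
(2,5)R 3/3
(2,6)R 3/3
(3,0)R 0/3
(3,1)B 2/4
(3,2)B 3/4
(3,3)R 3/4
(3,4)R 3/3
(3,6)R 2/2
(4,0)B 0/3
(4,1)R 0/4
(4,2)B 1/4
(4,3)R 3/4
(4,4)R 4/4
(4,5)R 3/3
(4,6)R 3/3
(5,0)R 0/3
(5,1)B 0/4
(5,2)R 1/3
(5,3)R 4/4
(5,4)R 4/4
(5,5)R 4/4
(5,6)R 3/3
(6,0)B 0/2
(6,1)R 0/2
(6,3)R 2/2
(6,4)R 3/3
(6,5)R 3/3
(6,6)R 2/2
Sum over 47 agents: 1/2 + 2/3 + 1/3 + 3/3 + 3/3 + 3/3 + 2/2 + 0/3 + 3/4 + 2/4 + 3/4 + 4/4 + 4/4 + 3/3 + 1/3 + 4/4 + 3/4 + 3/4 + 4/4 + 3/3 + 3/3 + 0/3 + 2/4 + 3/4 + 3/4 + 3/3 + 2/2 + 0/3 + 0/4 + 1/4 + 3/4 + 4/4 + 3/3 + 3/3 + 0/3 + 0/4 + 1/3 + 4/4 + 4/4 + 4/4 + 3/3 + 0/2 + 0/2 + 2/2 + 3/3 + 3/3 + 2/2 = 98/3; mean = 98/3 ÷ 47 = 98/141 = 0.695035… → 0.695.

0.695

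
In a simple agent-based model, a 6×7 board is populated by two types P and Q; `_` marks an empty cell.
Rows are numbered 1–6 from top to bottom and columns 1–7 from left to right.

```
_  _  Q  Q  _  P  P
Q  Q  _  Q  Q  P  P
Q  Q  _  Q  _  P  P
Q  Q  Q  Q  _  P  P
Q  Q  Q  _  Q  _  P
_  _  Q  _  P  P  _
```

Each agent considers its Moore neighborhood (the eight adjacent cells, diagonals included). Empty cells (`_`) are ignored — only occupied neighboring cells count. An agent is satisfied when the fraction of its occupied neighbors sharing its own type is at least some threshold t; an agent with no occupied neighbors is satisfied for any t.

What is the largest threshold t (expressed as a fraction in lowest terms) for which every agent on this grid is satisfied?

(1,3)Q 3/3
(1,4)Q 3/3
(1,6)P 3/4
(1,7)P 3/3
(2,1)Q 3/3
(2,2)Q 4/4
(2,4)Q 4/4
(2,5)Q 3/6
(2,6)P 5/6
(2,7)P 5/5
(3,1)Q 5/5
(3,2)Q 6/6
(3,4)Q 4/4
(3,6)P 5/6
(3,7)P 5/5
(4,1)Q 5/5
(4,2)Q 7/7
(4,3)Q 6/6
(4,4)Q 4/4
(4,6)P 4/5
(4,7)P 4/4
(5,1)Q 3/3
(5,2)Q 6/6
(5,3)Q 5/5
(5,5)Q 1/4
(5,7)P 3/3
(6,3)Q 2/2
(6,5)P 1/2
(6,6)P 2/3
The smallest same-type fraction is 1/4 at (5,5), which reduces to 1/4. Any threshold above that leaves this agent unsatisfied.

1/4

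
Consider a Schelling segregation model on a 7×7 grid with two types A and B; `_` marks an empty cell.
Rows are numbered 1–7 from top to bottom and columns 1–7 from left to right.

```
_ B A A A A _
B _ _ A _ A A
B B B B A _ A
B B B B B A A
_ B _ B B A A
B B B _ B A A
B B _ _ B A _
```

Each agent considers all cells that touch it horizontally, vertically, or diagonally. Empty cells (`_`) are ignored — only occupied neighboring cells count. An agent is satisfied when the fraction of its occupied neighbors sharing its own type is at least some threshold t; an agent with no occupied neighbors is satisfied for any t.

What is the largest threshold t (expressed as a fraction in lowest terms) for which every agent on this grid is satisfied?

(1,2)B 1/2
(1,3)A 2/3
(1,4)A 3/3
(1,5)A 4/4
(1,6)A 3/3
(2,1)B 3/3
(2,4)A 4/6
(2,6)A 5/5
(2,7)A 3/3
(3,1)B 4/4
(3,2)B 6/6
(3,3)B 5/6
(3,4)B 4/6
(3,5)A 3/6
(3,7)A 4/4
(4,1)B 4/4
(4,2)B 6/6
(4,3)B 7/7
(4,4)B 6/7
(4,5)B 4/7
(4,6)A 5/7
(4,7)A 4/4
(5,2)B 6/6
(5,4)B 6/6
(5,5)B 4/7
(5,6)A 5/8
(5,7)A 5/5
(6,1)B 4/4
(6,2)B 5/5
(6,3)B 4/4
(6,5)B 3/6
(6,6)A 4/7
(6,7)A 4/4
(7,1)B 3/3
(7,2)B 4/4
(7,5)B 1/3
(7,6)A 2/4
The smallest same-type fraction is 1/3 at (7,5), which reduces to 1/3. Any threshold above that leaves this agent unsatisfied.

1/3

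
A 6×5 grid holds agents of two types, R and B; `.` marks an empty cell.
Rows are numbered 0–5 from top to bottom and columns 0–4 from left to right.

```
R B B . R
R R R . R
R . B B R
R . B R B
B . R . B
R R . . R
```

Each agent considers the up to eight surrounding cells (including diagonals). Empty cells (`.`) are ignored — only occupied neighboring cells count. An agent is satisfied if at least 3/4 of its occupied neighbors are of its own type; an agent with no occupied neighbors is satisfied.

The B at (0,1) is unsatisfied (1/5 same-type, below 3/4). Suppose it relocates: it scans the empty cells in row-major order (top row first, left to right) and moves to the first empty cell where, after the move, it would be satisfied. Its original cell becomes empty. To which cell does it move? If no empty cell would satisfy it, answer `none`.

Vacating (0,1). Empty cells in order:
  (0,3): 1/4 same-type → still unsatisfied.
  (1,3): 3/7 same-type → still unsatisfied.
  (2,1): 2/7 same-type → still unsatisfied.
  (3,1): 3/6 same-type → still unsatisfied.
  (4,1): 2/6 same-type → still unsatisfied.
  (4,3): 3/6 same-type → still unsatisfied.
  (5,2): 0/2 same-type → still unsatisfied.
  (5,3): 1/3 same-type → still unsatisfied.

none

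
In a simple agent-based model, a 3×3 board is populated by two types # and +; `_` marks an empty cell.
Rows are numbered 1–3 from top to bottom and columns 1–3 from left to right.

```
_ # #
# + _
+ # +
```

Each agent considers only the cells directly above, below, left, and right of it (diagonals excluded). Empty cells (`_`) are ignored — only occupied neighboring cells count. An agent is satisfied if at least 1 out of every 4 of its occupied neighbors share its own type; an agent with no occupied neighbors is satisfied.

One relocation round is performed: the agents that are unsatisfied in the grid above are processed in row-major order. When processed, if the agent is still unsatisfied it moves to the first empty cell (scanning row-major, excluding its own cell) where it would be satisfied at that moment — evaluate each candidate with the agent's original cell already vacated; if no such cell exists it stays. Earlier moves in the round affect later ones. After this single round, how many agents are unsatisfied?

0

Initially unsatisfied (in order): (2,1), (2,2), (3,1), (3,2), (3,3).
  (2,1) → (1,1).
  (2,2) → (2,1).
  (3,1): now satisfied by earlier moves; stays.
  (3,2) → (2,2).
  (3,3): now satisfied by earlier moves; stays.
Resulting grid:
# # #
+ # _
+ _ +
All satisfied now.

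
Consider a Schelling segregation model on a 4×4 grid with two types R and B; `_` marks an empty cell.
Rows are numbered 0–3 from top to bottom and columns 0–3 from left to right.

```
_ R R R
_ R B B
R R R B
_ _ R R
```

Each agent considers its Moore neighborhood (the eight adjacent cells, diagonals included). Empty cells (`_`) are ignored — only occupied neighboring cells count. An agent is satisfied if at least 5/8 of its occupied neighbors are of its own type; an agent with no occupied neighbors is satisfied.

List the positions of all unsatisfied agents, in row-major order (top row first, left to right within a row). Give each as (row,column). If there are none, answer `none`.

Row 0: (0,1)R 2/3 ✓ · (0,2)R 3/5 ✗ · (0,3)R 1/3 ✗
Row 1: (1,1)R 5/6 ✓ · (1,2)B 2/8 ✗ · (1,3)B 2/5 ✗
Row 2: (2,0)R 2/2 ✓ · (2,1)R 4/5 ✓ · (2,2)R 4/7 ✗ · (2,3)B 2/5 ✗
Row 3: (3,2)R 3/4 ✓ · (3,3)R 2/3 ✓

(0,2), (0,3), (1,2), (1,3), (2,2), (2,3)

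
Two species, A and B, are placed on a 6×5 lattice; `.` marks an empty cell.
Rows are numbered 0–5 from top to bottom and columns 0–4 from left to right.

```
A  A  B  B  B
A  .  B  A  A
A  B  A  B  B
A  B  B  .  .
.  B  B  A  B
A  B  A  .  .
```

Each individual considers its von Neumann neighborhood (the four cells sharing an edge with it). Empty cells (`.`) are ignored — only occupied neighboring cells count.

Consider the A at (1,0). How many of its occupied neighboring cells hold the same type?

Occupied neighbors of (1,0): (0,0)=A, (2,0)=A.
Same type (A): 2 of 2.

2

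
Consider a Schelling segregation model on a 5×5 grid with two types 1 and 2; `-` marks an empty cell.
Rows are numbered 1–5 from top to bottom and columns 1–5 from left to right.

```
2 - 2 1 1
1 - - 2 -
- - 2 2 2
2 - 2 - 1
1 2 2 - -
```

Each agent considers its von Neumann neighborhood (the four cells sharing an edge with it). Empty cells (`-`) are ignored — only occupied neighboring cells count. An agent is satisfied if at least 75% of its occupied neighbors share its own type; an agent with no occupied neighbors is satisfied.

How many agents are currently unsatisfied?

Row 1: (1,1)2 0/1 unhappy · (1,3)2 0/1 unhappy · (1,4)1 1/3 unhappy · (1,5)1 1/1 ok
Row 2: (2,1)1 0/1 unhappy · (2,4)2 1/2 unhappy
Row 3: (3,3)2 2/2 ok · (3,4)2 3/3 ok · (3,5)2 1/2 unhappy
Row 4: (4,1)2 0/1 unhappy · (4,3)2 2/2 ok · (4,5)1 0/1 unhappy
Row 5: (5,1)1 0/2 unhappy · (5,2)2 1/2 unhappy · (5,3)2 2/2 ok
Unsatisfied: (1,1), (1,3), (1,4), (2,1), (2,4), (3,5), (4,1), (4,5), (5,1), (5,2) — 10 in total.

10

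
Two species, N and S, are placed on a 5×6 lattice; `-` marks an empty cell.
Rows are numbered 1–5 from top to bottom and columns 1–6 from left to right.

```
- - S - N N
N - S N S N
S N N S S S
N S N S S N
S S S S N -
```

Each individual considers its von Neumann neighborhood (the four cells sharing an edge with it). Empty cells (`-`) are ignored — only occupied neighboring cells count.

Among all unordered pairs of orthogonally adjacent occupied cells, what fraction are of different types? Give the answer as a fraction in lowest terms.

21/37

Scan each occupied cell's neighbors to the right and below so each pair is counted once.
Row 1: S(1,3)–S(2,3)= N(1,5)–N(1,6)= N(1,5)–S(2,5)≠ N(1,6)–N(2,6)=  → 1/4 unlike.
Row 2: N(2,1)–S(3,1)≠ S(2,3)–N(2,4)≠ S(2,3)–N(3,3)≠ N(2,4)–S(2,5)≠ N(2,4)–S(3,4)≠ S(2,5)–N(2,6)≠ S(2,5)–S(3,5)= N(2,6)–S(3,6)≠  → 7/8 unlike.
Row 3: S(3,1)–N(3,2)≠ S(3,1)–N(4,1)≠ N(3,2)–N(3,3)= N(3,2)–S(4,2)≠ N(3,3)–S(3,4)≠ N(3,3)–N(4,3)= S(3,4)–S(3,5)= S(3,4)–S(4,4)= S(3,5)–S(3,6)= S(3,5)–S(4,5)= S(3,6)–N(4,6)≠  → 5/11 unlike.
Row 4: N(4,1)–S(4,2)≠ N(4,1)–S(5,1)≠ S(4,2)–N(4,3)≠ S(4,2)–S(5,2)= N(4,3)–S(4,4)≠ N(4,3)–S(5,3)≠ S(4,4)–S(4,5)= S(4,4)–S(5,4)= S(4,5)–N(4,6)≠ S(4,5)–N(5,5)≠  → 7/10 unlike.
Row 5: S(5,1)–S(5,2)= S(5,2)–S(5,3)= S(5,3)–S(5,4)= S(5,4)–N(5,5)≠  → 1/4 unlike.
Total adjacent occupied pairs: 37; unlike-type pairs: 21.
21/37 is already in lowest terms.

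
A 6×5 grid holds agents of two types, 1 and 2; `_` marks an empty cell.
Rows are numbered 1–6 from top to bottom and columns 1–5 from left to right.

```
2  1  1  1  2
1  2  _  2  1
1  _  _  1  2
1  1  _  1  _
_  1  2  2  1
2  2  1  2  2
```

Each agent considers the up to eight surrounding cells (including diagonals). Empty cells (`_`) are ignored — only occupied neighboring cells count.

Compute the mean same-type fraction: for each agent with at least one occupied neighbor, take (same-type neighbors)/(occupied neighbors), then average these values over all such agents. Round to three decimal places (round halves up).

0.475

Row 1: (1,1)2 1/3 · (1,2)1 2/4 · (1,3)1 2/4 · (1,4)1 2/4 · (1,5)2 1/3
Row 2: (2,1)1 2/4 · (2,2)2 1/5 · (2,4)2 2/6 · (2,5)1 2/5
Row 3: (3,1)1 3/4 · (3,4)1 2/4 · (3,5)2 1/4
Row 4: (4,1)1 3/3 · (4,2)1 3/4 · (4,4)1 2/5
Row 5: (5,2)1 3/6 · (5,3)2 3/7 · (5,4)2 3/6 · (5,5)1 1/4
Row 6: (6,1)2 1/2 · (6,2)2 2/4 · (6,3)1 1/5 · (6,4)2 3/5 · (6,5)2 2/3
Sum over 24 agents: 1/3 + 2/4 + 2/4 + 2/4 + 1/3 + 2/4 + 1/5 + 2/6 + 2/5 + 3/4 + 2/4 + 1/4 + 3/3 + 3/4 + 2/5 + 3/6 + 3/7 + 3/6 + 1/4 + 1/2 + 2/4 + 1/5 + 3/5 + 2/3 = 2393/210; mean = 2393/210 ÷ 24 = 2393/5040 = 0.474801… → 0.475.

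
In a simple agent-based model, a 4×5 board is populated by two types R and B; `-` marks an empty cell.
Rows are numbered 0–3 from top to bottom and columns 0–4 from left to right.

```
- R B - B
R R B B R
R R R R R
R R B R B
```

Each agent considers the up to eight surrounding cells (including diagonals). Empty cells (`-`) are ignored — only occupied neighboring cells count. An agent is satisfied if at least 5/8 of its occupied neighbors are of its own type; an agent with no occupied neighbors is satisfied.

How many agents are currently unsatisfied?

11

(0,1)R 2/4 ✗
(0,2)B 2/4 ✗
(0,4)B 1/2 ✗
(1,0)R 4/4 ✓
(1,1)R 5/7 ✓
(1,2)B 2/7 ✗
(1,3)B 3/7 ✗
(1,4)R 2/4 ✗
(2,0)R 5/5 ✓
(2,1)R 6/8 ✓
(2,2)R 5/8 ✓
(2,3)R 4/8 ✗
(2,4)R 3/5 ✗
(3,0)R 3/3 ✓
(3,1)R 4/5 ✓
(3,2)B 0/5 ✗
(3,3)R 3/5 ✗
(3,4)B 0/3 ✗
Unsatisfied: (0,1), (0,2), (0,4), (1,2), (1,3), (1,4), (2,3), (2,4), (3,2), (3,3), (3,4) — 11 in total.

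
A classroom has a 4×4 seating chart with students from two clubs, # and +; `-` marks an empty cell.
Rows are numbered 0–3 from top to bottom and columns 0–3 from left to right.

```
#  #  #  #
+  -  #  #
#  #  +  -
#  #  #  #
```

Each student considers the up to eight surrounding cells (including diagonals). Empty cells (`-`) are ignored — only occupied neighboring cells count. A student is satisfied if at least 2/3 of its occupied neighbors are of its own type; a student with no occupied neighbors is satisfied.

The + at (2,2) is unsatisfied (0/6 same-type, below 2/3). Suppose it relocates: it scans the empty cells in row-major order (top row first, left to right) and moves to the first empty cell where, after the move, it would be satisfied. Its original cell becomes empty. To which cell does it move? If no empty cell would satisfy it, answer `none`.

none

Vacating (2,2). Empty cells in order:
  (1,1): 1/7 same-type → still unsatisfied.
  (2,3): 0/4 same-type → still unsatisfied.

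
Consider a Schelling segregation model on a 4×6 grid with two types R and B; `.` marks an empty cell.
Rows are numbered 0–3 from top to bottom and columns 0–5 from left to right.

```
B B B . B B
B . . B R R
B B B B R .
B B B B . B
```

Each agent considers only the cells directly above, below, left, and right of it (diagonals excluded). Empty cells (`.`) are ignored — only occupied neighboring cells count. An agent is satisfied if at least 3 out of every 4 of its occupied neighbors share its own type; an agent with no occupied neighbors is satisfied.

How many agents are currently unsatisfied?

6

Row 0: (0,0)B 2/2 ✓ · (0,1)B 2/2 ✓ · (0,2)B 1/1 ✓ · (0,4)B 1/2 ✗ · (0,5)B 1/2 ✗
Row 1: (1,0)B 2/2 ✓ · (1,3)B 1/2 ✗ · (1,4)R 2/4 ✗ · (1,5)R 1/2 ✗
Row 2: (2,0)B 3/3 ✓ · (2,1)B 3/3 ✓ · (2,2)B 3/3 ✓ · (2,3)B 3/4 ✓ · (2,4)R 1/2 ✗
Row 3: (3,0)B 2/2 ✓ · (3,1)B 3/3 ✓ · (3,2)B 3/3 ✓ · (3,3)B 2/2 ✓ · (3,5)B 0/0 ✓
Unsatisfied: (0,4), (0,5), (1,3), (1,4), (1,5), (2,4) — 6 in total.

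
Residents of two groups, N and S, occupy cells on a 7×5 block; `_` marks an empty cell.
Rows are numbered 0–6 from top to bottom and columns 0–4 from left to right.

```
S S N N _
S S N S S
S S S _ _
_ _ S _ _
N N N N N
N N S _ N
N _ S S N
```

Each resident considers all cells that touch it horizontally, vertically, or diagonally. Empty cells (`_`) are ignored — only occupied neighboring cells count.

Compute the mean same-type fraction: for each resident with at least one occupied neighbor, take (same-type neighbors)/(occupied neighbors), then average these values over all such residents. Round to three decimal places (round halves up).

0.685

(0,0)S 3/3
(0,1)S 3/5
(0,2)N 2/5
(0,3)N 2/4
(1,0)S 5/5
(1,1)S 6/8
(1,2)N 2/7
(1,3)S 2/5
(1,4)S 1/2
(2,0)S 3/3
(2,1)S 5/6
(2,2)S 4/5
(3,2)S 2/5
(4,0)N 3/3
(4,1)N 4/6
(4,2)N 3/5
(4,3)N 3/5
(4,4)N 2/2
(5,0)N 4/4
(5,1)N 5/7
(5,2)S 2/6
(5,4)N 3/4
(6,0)N 2/2
(6,2)S 2/3
(6,3)S 2/4
(6,4)N 1/2
Sum over 26 residents: 3/3 + 3/5 + 2/5 + 2/4 + 5/5 + 6/8 + 2/7 + 2/5 + 1/2 + 3/3 + 5/6 + 4/5 + 2/5 + 3/3 + 4/6 + 3/5 + 3/5 + 2/2 + 4/4 + 5/7 + 2/6 + 3/4 + 2/2 + 2/3 + 2/4 + 1/2 = 89/5; mean = 89/5 ÷ 26 = 89/130 = 0.684615… → 0.685.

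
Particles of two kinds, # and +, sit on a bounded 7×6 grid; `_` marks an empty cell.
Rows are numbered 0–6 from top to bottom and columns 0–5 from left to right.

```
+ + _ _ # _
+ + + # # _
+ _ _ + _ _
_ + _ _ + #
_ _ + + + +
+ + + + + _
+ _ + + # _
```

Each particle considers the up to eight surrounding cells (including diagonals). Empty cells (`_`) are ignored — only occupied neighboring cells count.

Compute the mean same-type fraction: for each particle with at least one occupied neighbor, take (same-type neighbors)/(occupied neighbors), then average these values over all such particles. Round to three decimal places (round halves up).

(0,0)+ 3/3
(0,1)+ 4/4
(0,4)# 2/2
(1,0)+ 4/4
(1,1)+ 5/5
(1,2)+ 3/4
(1,3)# 2/4
(1,4)# 2/3
(2,0)+ 3/3
(2,3)+ 2/4
(3,1)+ 2/2
(3,4)+ 4/5
(3,5)# 0/3
(4,2)+ 5/5
(4,3)+ 6/6
(4,4)+ 5/6
(4,5)+ 3/4
(5,0)+ 2/2
(5,1)+ 5/5
(5,2)+ 6/6
(5,3)+ 7/8
(5,4)+ 5/6
(6,0)+ 2/2
(6,2)+ 4/4
(6,3)+ 4/5
(6,4)# 0/3
Sum over 26 particles: 3/3 + 4/4 + 2/2 + 4/4 + 5/5 + 3/4 + 2/4 + 2/3 + 3/3 + 2/4 + 2/2 + 4/5 + 0/3 + 5/5 + 6/6 + 5/6 + 3/4 + 2/2 + 5/5 + 6/6 + 7/8 + 5/6 + 2/2 + 4/4 + 4/5 + 0/3 = 2557/120; mean = 2557/120 ÷ 26 = 2557/3120 = 0.819551… → 0.820.

0.820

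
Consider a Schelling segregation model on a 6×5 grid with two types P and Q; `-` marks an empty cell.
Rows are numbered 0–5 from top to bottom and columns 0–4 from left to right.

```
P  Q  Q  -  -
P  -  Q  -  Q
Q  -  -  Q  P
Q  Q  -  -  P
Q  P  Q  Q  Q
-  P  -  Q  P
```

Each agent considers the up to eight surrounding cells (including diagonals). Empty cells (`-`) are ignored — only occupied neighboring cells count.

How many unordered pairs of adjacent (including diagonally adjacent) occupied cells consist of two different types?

17

Scan each occupied cell's neighbors to the right and below (and the two forward diagonals) so each pair is counted once.
Row 0: P(0,0)–Q(0,1)≠ P(0,0)–P(1,0)= Q(0,1)–Q(0,2)= Q(0,1)–Q(1,2)= Q(0,1)–P(1,0)≠ Q(0,2)–Q(1,2)=  → 2/6 unlike.
Row 1: P(1,0)–Q(2,0)≠ Q(1,2)–Q(2,3)= Q(1,4)–P(2,4)≠ Q(1,4)–Q(2,3)=  → 2/4 unlike.
Row 2: Q(2,0)–Q(3,0)= Q(2,0)–Q(3,1)= Q(2,3)–P(2,4)≠ Q(2,3)–P(3,4)≠ P(2,4)–P(3,4)=  → 2/5 unlike.
Row 3: Q(3,0)–Q(3,1)= Q(3,0)–Q(4,0)= Q(3,0)–P(4,1)≠ Q(3,1)–P(4,1)≠ Q(3,1)–Q(4,2)= Q(3,1)–Q(4,0)= P(3,4)–Q(4,4)≠ P(3,4)–Q(4,3)≠  → 4/8 unlike.
Row 4: Q(4,0)–P(4,1)≠ Q(4,0)–P(5,1)≠ P(4,1)–Q(4,2)≠ P(4,1)–P(5,1)= Q(4,2)–Q(4,3)= Q(4,2)–Q(5,3)= Q(4,2)–P(5,1)≠ Q(4,3)–Q(4,4)= Q(4,3)–Q(5,3)= Q(4,3)–P(5,4)≠ Q(4,4)–P(5,4)≠ Q(4,4)–Q(5,3)=  → 6/12 unlike.
Row 5: Q(5,3)–P(5,4)≠  → 1/1 unlike.
Total adjacent occupied pairs: 36; unlike-type pairs: 17.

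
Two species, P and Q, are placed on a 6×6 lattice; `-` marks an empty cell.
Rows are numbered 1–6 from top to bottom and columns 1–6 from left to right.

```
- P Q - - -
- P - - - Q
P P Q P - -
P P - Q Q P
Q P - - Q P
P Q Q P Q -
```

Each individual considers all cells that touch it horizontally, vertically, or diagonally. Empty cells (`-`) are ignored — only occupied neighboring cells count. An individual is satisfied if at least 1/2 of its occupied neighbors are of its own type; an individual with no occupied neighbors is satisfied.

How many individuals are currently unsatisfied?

(1,2)P 1/2 ✓
(1,3)Q 0/2 ✗
(2,2)P 3/5 ✓
(2,6)Q 0/0 ✓
(3,1)P 4/4 ✓
(3,2)P 4/5 ✓
(3,3)Q 1/5 ✗
(3,4)P 0/3 ✗
(4,1)P 4/5 ✓
(4,2)P 4/6 ✓
(4,4)Q 3/4 ✓
(4,5)Q 2/5 ✗
(4,6)P 1/3 ✗
(5,1)Q 1/5 ✗
(5,2)P 3/6 ✓
(5,5)Q 3/6 ✓
(5,6)P 1/4 ✗
(6,1)P 1/3 ✗
(6,2)Q 2/4 ✓
(6,3)Q 1/3 ✗
(6,4)P 0/3 ✗
(6,5)Q 1/3 ✗
Unsatisfied: (1,3), (3,3), (3,4), (4,5), (4,6), (5,1), (5,6), (6,1), (6,3), (6,4), (6,5) — 11 in total.

11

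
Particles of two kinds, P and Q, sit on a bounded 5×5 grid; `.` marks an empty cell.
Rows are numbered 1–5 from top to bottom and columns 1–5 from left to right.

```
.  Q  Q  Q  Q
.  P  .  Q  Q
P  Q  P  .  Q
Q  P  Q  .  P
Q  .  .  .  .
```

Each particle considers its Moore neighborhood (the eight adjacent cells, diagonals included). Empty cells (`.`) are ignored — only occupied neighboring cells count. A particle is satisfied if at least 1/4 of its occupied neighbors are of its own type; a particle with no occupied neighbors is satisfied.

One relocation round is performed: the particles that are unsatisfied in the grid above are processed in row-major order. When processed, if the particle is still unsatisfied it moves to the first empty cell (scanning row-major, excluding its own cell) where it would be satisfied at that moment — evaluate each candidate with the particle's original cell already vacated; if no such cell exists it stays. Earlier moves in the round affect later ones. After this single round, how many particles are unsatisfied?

0

Initially unsatisfied (in order): (4,5).
  (4,5) → (1,1).
Resulting grid:
P Q Q Q Q
. P . Q Q
P Q P . Q
Q P Q . .
Q . . . .
All satisfied now.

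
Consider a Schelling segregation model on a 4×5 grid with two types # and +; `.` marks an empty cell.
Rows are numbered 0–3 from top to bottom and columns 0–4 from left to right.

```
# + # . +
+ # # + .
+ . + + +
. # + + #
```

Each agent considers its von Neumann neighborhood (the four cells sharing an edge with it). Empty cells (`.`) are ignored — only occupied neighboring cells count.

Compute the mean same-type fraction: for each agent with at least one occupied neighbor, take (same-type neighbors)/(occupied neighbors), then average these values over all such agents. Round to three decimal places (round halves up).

0.444

(0,0)# 0/2
(0,1)+ 0/3
(0,2)# 1/2
(0,4)+ — no occupied neighbors
(1,0)+ 1/3
(1,1)# 1/3
(1,2)# 2/4
(1,3)+ 1/2
(2,0)+ 1/1
(2,2)+ 2/3
(2,3)+ 4/4
(2,4)+ 1/2
(3,1)# 0/1
(3,2)+ 2/3
(3,3)+ 2/3
(3,4)# 0/2
Sum over 15 agents: 0/2 + 0/3 + 1/2 + 1/3 + 1/3 + 2/4 + 1/2 + 1/1 + 2/3 + 4/4 + 1/2 + 0/1 + 2/3 + 2/3 + 0/2 = 20/3; mean = 20/3 ÷ 15 = 4/9 = 0.444444… → 0.444.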